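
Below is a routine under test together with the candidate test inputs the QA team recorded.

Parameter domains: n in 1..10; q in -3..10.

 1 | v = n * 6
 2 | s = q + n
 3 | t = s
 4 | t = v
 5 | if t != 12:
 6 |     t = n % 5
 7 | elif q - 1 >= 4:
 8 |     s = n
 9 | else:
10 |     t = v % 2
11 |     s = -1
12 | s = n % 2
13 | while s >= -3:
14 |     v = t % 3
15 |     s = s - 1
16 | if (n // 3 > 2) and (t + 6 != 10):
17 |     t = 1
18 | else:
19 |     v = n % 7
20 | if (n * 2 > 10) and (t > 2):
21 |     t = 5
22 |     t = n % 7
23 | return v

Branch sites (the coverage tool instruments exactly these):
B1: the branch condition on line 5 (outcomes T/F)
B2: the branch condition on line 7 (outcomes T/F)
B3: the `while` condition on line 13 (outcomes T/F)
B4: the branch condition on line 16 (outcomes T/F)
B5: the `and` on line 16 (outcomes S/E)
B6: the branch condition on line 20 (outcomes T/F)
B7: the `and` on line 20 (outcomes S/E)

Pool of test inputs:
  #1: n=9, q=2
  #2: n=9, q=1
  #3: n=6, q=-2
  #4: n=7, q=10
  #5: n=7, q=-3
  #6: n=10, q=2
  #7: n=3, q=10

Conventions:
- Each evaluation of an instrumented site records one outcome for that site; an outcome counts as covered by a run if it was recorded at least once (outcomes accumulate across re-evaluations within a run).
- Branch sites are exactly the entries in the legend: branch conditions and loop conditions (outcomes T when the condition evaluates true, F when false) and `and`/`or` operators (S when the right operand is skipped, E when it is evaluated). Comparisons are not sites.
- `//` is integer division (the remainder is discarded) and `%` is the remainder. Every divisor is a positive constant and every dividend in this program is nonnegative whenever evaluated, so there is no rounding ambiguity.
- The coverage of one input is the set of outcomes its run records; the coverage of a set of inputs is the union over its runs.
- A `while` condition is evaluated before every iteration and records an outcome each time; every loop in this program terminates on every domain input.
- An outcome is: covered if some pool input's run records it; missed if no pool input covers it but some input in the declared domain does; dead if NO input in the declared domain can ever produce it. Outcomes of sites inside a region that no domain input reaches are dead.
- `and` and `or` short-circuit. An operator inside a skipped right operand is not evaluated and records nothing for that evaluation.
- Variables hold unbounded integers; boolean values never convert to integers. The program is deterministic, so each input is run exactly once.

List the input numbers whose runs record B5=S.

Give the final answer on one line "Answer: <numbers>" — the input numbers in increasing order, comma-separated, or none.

input #1 (n=9, q=2): does not record B5=S
input #2 (n=9, q=1): does not record B5=S
input #3 (n=6, q=-2): records B5=S
input #4 (n=7, q=10): records B5=S
input #5 (n=7, q=-3): records B5=S
input #6 (n=10, q=2): does not record B5=S
input #7 (n=3, q=10): records B5=S

Answer: 3, 4, 5, 7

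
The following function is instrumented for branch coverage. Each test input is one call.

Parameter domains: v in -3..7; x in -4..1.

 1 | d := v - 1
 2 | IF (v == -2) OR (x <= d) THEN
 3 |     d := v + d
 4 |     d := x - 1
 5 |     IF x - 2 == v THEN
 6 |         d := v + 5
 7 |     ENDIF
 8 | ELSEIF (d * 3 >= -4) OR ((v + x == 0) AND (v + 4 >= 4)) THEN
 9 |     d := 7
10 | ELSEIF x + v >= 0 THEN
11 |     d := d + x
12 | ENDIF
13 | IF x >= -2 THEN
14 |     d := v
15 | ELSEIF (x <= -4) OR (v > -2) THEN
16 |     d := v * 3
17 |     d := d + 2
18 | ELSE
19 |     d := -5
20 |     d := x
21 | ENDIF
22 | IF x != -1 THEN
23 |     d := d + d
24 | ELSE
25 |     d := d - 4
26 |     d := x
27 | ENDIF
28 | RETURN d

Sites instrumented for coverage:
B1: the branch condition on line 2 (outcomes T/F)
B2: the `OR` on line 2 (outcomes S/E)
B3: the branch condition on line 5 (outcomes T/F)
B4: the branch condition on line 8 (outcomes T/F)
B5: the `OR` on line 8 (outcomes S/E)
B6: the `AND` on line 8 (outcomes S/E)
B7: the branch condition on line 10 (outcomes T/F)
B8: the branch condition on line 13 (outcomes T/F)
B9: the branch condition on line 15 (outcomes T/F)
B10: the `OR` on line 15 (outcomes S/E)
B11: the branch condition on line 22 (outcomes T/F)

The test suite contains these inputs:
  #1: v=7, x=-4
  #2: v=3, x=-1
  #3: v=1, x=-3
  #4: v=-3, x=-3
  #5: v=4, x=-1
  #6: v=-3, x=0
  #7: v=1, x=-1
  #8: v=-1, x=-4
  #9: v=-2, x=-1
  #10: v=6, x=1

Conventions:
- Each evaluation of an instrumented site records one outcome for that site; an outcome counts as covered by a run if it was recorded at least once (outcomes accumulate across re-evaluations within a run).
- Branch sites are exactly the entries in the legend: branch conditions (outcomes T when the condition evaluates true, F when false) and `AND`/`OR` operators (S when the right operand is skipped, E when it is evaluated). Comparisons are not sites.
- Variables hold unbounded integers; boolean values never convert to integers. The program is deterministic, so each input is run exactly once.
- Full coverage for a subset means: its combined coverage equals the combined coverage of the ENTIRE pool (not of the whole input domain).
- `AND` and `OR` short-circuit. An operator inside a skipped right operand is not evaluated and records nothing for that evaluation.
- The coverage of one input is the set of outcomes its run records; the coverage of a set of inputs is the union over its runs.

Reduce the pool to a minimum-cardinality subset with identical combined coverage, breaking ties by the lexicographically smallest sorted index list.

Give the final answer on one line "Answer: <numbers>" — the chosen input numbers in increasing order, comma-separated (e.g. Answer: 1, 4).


run #1 (v=7, x=-4) runs B2->E, B1->T, B3->F, B8->F, B10->S, B9->T, B11->T; records B1=T, B2=E, B3=F, B8=F, B9=T, B10=S, B11=T
run #2 (v=3, x=-1) runs B2->E, B1->T, B3->F, B8->T, B11->F; records B1=T, B2=E, B3=F, B8=T, B11=F
run #3 (v=1, x=-3) runs B2->E, B1->T, B3->F, B8->F, B10->E, B9->T, B11->T; records B1=T, B2=E, B3=F, B8=F, B9=T, B10=E, B11=T
run #4 (v=-3, x=-3) runs B2->E, B1->F, B5->E, B6->S, B4->F, B7->F, B8->F, B10->E, B9->F, B11->T; records B1=F, B2=E, B4=F, B5=E, B6=S, B7=F, B8=F, B9=F, B10=E, B11=T
run #5 (v=4, x=-1) runs B2->E, B1->T, B3->F, B8->T, B11->F; records B1=T, B2=E, B3=F, B8=T, B11=F
run #6 (v=-3, x=0) runs B2->E, B1->F, B5->E, B6->S, B4->F, B7->F, B8->T, B11->T; records B1=F, B2=E, B4=F, B5=E, B6=S, B7=F, B8=T, B11=T
run #7 (v=1, x=-1) runs B2->E, B1->T, B3->F, B8->T, B11->F; records B1=T, B2=E, B3=F, B8=T, B11=F
run #8 (v=-1, x=-4) runs B2->E, B1->T, B3->F, B8->F, B10->S, B9->T, B11->T; records B1=T, B2=E, B3=F, B8=F, B9=T, B10=S, B11=T
run #9 (v=-2, x=-1) runs B2->S, B1->T, B3->F, B8->T, B11->F; records B1=T, B2=S, B3=F, B8=T, B11=F
run #10 (v=6, x=1) runs B2->E, B1->T, B3->F, B8->T, B11->T; records B1=T, B2=E, B3=F, B8=T, B11=T
union over all inputs: B1=T, B1=F, B2=S, B2=E, B3=F, B4=F, B5=E, B6=S, B7=F, B8=T, B8=F, B9=T, B9=F, B10=S, B10=E, B11=T, B11=F (17 outcomes)
size 1 is not enough: best union over all size-1 subsets is 10/17
size 2 is not enough: best union over all size-2 subsets is 15/17
at size 3, {1, 4, 9} reaches all 17 outcomes; every lexicographically earlier size-3 subset fails
Answer: 1, 4, 9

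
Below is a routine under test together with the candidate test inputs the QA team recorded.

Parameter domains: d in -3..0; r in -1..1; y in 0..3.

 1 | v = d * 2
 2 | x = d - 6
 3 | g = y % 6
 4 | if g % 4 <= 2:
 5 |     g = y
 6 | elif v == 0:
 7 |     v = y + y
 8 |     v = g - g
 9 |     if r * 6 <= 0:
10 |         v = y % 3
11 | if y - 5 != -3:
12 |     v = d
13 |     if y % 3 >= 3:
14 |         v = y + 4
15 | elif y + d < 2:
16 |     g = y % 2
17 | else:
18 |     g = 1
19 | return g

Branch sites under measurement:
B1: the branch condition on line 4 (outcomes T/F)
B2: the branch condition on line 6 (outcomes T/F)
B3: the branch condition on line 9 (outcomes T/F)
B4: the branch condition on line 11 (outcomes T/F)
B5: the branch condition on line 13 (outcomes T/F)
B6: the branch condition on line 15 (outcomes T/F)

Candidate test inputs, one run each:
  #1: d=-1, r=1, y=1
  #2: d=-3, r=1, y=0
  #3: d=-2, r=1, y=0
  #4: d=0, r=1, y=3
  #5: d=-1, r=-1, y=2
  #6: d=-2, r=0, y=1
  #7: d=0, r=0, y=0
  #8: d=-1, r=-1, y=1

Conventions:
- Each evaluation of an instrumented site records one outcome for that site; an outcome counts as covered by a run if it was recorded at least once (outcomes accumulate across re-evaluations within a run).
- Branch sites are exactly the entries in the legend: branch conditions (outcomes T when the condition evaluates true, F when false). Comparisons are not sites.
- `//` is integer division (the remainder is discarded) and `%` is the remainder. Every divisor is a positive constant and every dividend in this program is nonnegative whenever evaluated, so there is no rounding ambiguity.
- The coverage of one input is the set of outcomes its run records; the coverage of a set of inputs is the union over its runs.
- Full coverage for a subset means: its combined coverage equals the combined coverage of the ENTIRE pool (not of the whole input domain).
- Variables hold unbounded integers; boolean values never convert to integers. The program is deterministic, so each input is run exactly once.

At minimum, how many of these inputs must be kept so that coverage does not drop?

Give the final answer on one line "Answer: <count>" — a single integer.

input #1 (d=-1, r=1, y=1): events B1->T, B4->T, B5->F; covers B1=T, B4=T, B5=F
input #2 (d=-3, r=1, y=0): events B1->T, B4->T, B5->F; covers B1=T, B4=T, B5=F
input #3 (d=-2, r=1, y=0): events B1->T, B4->T, B5->F; covers B1=T, B4=T, B5=F
input #4 (d=0, r=1, y=3): events B1->F, B2->T, B3->F, B4->T, B5->F; covers B1=F, B2=T, B3=F, B4=T, B5=F
input #5 (d=-1, r=-1, y=2): events B1->T, B4->F, B6->T; covers B1=T, B4=F, B6=T
input #6 (d=-2, r=0, y=1): events B1->T, B4->T, B5->F; covers B1=T, B4=T, B5=F
input #7 (d=0, r=0, y=0): events B1->T, B4->T, B5->F; covers B1=T, B4=T, B5=F
input #8 (d=-1, r=-1, y=1): events B1->T, B4->T, B5->F; covers B1=T, B4=T, B5=F
pool-wide coverage (8 outcomes): B1=T, B1=F, B2=T, B3=F, B4=T, B4=F, B5=F, B6=T
size 1 is not enough: best union over all size-1 subsets is 5/8
the canonical winner is {4, 5}: size 2, full 8-outcome coverage, earliest index list among size-2 covers

Answer: 2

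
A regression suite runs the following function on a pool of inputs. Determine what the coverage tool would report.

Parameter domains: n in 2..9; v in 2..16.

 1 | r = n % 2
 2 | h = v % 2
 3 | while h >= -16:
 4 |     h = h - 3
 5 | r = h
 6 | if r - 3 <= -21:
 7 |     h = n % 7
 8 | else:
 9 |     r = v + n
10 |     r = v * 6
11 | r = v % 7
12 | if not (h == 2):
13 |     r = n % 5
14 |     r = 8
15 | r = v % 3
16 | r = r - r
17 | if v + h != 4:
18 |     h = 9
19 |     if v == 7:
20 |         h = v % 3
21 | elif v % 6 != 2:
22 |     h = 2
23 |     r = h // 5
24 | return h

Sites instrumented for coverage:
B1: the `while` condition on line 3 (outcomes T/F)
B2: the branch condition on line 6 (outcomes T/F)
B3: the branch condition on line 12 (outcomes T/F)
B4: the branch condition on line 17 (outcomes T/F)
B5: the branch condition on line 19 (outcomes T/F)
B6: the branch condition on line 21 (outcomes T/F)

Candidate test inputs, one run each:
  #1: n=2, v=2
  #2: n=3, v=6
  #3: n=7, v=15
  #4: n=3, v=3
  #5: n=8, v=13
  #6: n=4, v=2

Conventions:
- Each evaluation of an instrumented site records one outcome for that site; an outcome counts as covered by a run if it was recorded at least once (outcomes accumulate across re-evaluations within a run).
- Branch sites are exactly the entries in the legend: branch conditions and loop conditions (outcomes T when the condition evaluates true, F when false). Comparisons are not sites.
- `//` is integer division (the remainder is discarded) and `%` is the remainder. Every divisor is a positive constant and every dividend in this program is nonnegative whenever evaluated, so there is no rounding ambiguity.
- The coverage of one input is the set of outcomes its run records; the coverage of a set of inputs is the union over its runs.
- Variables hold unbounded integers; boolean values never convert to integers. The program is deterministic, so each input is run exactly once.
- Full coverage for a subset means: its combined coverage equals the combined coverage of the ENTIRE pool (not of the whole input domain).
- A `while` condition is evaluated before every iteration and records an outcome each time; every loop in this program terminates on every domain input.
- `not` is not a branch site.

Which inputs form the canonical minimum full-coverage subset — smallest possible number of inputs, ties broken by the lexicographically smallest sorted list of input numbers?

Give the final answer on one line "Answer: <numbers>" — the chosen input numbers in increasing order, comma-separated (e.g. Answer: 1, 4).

run #1 (n=2, v=2) runs B1->T, B1->T, B1->T, B1->T, B1->T, B1->T, B1->F, B2->T, B3->F, B4->F, B6->F; records B1=T, B1=F, B2=T, B3=F, B4=F, B6=F
run #2 (n=3, v=6) runs B1->T, B1->T, B1->T, B1->T, B1->T, B1->T, B1->F, B2->T, B3->T, B4->T, B5->F; records B1=T, B1=F, B2=T, B3=T, B4=T, B5=F
run #3 (n=7, v=15) runs B1->T, B1->T, B1->T, B1->T, B1->T, B1->T, B1->F, B2->F, B3->T, B4->T, B5->F; records B1=T, B1=F, B2=F, B3=T, B4=T, B5=F
run #4 (n=3, v=3) runs B1->T, B1->T, B1->T, B1->T, B1->T, B1->T, B1->F, B2->F, B3->T, B4->T, B5->F; records B1=T, B1=F, B2=F, B3=T, B4=T, B5=F
run #5 (n=8, v=13) runs B1->T, B1->T, B1->T, B1->T, B1->T, B1->T, B1->F, B2->F, B3->T, B4->T, B5->F; records B1=T, B1=F, B2=F, B3=T, B4=T, B5=F
run #6 (n=4, v=2) runs B1->T, B1->T, B1->T, B1->T, B1->T, B1->T, B1->F, B2->T, B3->T, B4->T, B5->F; records B1=T, B1=F, B2=T, B3=T, B4=T, B5=F
pool-wide coverage (10 outcomes): B1=T, B1=F, B2=T, B2=F, B3=T, B3=F, B4=T, B4=F, B5=F, B6=F
every size-1 subset falls short of the 10 outcomes (best: 6/10)
the canonical winner is {1, 3}: size 2, full 10-outcome coverage, earliest index list among size-2 covers

Answer: 1, 3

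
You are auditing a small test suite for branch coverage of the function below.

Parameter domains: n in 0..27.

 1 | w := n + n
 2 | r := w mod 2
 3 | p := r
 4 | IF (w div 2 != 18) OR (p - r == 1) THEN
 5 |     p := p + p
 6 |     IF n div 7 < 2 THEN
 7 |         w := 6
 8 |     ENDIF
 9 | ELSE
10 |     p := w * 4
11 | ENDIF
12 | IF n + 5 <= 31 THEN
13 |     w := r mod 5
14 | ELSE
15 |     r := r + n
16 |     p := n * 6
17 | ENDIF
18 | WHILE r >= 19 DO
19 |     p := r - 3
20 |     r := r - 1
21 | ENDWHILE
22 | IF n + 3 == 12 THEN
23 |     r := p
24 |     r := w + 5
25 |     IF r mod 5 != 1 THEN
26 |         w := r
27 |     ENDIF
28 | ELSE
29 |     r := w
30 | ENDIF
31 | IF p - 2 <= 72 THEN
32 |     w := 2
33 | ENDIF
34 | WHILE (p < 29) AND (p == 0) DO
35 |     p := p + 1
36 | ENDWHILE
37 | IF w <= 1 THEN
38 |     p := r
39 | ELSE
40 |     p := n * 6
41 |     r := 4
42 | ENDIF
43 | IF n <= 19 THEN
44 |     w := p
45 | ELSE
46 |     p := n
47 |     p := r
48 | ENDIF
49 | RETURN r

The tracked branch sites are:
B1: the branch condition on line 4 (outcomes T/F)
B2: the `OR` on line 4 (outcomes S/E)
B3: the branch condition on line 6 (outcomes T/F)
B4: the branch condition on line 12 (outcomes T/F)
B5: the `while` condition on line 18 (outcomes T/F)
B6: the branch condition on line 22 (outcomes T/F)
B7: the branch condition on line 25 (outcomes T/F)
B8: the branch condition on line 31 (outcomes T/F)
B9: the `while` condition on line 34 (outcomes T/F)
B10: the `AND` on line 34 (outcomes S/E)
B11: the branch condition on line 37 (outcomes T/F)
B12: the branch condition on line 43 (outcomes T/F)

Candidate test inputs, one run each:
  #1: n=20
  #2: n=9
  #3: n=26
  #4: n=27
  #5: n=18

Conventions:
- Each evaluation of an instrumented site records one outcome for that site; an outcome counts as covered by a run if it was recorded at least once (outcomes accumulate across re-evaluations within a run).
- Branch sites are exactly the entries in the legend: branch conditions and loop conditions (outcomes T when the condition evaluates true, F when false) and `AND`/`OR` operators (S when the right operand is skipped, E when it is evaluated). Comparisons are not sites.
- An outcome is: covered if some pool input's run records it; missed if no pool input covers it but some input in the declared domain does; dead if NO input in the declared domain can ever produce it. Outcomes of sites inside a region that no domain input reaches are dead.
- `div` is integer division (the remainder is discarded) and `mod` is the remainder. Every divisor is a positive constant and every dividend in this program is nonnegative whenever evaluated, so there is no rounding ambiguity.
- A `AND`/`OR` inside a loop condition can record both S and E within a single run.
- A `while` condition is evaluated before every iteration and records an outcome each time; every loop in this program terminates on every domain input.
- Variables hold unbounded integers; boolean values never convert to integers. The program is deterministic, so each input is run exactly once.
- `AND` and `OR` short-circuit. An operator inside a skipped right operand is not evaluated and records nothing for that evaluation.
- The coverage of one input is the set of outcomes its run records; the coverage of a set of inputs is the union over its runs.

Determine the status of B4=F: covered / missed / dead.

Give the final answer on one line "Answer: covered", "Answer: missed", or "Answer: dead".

B4=F is recorded by pool input(s) 4 -> covered

Answer: covered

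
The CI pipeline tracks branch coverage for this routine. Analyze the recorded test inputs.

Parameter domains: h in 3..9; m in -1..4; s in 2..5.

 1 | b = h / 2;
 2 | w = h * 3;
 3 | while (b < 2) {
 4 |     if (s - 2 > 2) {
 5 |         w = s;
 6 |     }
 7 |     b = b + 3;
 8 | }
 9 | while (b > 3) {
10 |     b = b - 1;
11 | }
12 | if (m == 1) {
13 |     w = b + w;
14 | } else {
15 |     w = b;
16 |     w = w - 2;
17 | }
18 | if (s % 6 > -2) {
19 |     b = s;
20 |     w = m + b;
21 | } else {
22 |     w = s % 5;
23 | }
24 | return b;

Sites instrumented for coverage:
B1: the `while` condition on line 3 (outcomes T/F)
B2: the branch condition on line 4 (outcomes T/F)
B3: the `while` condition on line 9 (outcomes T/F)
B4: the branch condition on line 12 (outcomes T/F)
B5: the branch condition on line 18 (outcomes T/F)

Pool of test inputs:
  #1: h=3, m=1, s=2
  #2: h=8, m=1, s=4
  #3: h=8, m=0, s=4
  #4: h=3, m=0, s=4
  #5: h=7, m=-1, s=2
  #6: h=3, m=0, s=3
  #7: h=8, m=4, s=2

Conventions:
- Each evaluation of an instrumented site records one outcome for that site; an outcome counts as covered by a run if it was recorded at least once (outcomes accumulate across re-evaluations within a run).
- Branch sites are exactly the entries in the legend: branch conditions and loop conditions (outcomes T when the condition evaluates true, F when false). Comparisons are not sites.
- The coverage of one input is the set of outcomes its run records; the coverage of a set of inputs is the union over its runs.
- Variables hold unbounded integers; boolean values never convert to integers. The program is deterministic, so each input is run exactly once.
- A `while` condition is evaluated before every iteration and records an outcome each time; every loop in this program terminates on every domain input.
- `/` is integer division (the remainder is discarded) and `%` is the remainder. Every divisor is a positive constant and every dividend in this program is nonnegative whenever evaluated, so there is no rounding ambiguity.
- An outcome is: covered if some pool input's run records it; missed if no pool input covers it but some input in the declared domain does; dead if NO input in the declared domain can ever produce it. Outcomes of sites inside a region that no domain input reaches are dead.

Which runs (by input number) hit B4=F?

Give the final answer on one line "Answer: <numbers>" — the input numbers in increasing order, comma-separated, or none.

input #1 (h=3, m=1, s=2): does not record B4=F
input #2 (h=8, m=1, s=4): does not record B4=F
input #3 (h=8, m=0, s=4): records B4=F
input #4 (h=3, m=0, s=4): records B4=F
input #5 (h=7, m=-1, s=2): records B4=F
input #6 (h=3, m=0, s=3): records B4=F
input #7 (h=8, m=4, s=2): records B4=F

Answer: 3, 4, 5, 6, 7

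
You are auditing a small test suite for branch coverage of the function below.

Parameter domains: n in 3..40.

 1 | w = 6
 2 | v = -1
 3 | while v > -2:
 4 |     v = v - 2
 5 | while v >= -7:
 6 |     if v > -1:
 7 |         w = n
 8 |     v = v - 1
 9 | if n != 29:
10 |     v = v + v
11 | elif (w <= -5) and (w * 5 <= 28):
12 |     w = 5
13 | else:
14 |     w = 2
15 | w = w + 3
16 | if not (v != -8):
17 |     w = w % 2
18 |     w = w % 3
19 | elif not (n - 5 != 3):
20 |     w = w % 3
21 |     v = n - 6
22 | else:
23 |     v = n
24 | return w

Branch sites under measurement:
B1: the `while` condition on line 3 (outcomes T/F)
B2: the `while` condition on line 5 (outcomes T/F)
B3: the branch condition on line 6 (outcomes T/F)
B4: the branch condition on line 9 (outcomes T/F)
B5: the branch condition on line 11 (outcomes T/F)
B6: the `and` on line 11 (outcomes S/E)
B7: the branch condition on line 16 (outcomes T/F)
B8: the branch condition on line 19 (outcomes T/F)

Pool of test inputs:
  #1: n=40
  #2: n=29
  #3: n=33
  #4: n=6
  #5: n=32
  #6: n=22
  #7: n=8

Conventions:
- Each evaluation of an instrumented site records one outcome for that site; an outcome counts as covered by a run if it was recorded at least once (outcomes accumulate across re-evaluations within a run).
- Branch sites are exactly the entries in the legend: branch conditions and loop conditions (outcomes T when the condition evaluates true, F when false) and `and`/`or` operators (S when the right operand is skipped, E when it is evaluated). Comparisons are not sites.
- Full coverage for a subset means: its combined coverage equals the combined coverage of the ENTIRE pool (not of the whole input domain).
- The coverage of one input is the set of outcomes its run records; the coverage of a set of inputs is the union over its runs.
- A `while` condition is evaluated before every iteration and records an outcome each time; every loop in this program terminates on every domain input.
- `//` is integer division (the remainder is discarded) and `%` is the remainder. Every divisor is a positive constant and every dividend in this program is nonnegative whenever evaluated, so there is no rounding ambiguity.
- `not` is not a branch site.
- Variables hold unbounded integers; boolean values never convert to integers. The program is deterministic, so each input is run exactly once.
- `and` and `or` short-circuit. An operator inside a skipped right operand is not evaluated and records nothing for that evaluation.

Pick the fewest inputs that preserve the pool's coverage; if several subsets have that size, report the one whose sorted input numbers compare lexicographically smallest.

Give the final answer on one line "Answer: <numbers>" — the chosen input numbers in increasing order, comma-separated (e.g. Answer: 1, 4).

run #1 (n=40) records B1=T, B1=F, B2=T, B2=F, B3=F, B4=T, B7=F, B8=F
run #2 (n=29) records B1=T, B1=F, B2=T, B2=F, B3=F, B4=F, B5=F, B6=S, B7=T
run #3 (n=33) records B1=T, B1=F, B2=T, B2=F, B3=F, B4=T, B7=F, B8=F
run #4 (n=6) records B1=T, B1=F, B2=T, B2=F, B3=F, B4=T, B7=F, B8=F
run #5 (n=32) records B1=T, B1=F, B2=T, B2=F, B3=F, B4=T, B7=F, B8=F
run #6 (n=22) records B1=T, B1=F, B2=T, B2=F, B3=F, B4=T, B7=F, B8=F
run #7 (n=8) records B1=T, B1=F, B2=T, B2=F, B3=F, B4=T, B7=F, B8=T
pool-wide coverage (13 outcomes): B1=T, B1=F, B2=T, B2=F, B3=F, B4=T, B4=F, B5=F, B6=S, B7=T, B7=F, B8=T, B8=F
checked all size-1 subsets: none covers 13 outcomes (max 9/13)
checked all size-2 subsets: none covers 13 outcomes (max 12/13)
size 3: inputs {1, 2, 7} cover all 13 outcomes, and no lexicographically smaller subset of this size does

Answer: 1, 2, 7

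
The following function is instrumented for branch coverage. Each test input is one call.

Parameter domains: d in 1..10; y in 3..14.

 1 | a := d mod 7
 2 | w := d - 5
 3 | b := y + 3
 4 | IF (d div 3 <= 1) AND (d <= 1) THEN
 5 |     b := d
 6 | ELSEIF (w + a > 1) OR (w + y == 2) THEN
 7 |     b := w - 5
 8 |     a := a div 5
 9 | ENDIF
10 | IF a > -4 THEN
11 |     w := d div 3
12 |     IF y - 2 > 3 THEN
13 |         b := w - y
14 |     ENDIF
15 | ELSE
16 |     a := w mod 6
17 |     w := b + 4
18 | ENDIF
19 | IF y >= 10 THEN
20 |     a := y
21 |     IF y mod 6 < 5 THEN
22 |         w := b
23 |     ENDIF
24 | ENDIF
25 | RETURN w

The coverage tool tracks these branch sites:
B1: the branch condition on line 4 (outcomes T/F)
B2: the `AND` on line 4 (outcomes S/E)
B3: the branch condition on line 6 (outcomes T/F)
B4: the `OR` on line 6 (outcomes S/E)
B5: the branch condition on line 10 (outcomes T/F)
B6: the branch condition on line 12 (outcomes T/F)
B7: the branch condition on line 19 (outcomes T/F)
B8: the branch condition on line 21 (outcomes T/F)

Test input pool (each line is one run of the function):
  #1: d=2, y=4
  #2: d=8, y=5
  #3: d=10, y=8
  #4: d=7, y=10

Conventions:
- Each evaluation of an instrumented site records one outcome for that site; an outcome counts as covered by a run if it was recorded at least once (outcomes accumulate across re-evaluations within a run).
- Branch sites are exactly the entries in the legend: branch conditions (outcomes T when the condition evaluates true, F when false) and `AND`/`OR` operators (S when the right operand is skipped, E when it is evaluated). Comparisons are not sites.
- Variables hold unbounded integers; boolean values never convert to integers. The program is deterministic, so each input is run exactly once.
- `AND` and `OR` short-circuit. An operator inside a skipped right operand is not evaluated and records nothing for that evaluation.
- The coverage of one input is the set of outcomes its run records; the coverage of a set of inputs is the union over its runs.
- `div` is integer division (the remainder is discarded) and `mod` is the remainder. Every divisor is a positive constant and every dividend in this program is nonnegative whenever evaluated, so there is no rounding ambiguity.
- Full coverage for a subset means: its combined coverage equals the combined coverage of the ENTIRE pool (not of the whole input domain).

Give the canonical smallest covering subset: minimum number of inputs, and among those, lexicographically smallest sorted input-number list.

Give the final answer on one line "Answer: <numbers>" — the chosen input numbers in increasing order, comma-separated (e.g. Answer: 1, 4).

#1 (d=2, y=4) -> B2->E, B1->F, B4->E, B3->F, B5->T, B6->F, B7->F; covered: B1=F, B2=E, B3=F, B4=E, B5=T, B6=F, B7=F
#2 (d=8, y=5) -> B2->S, B1->F, B4->S, B3->T, B5->T, B6->F, B7->F; covered: B1=F, B2=S, B3=T, B4=S, B5=T, B6=F, B7=F
#3 (d=10, y=8) -> B2->S, B1->F, B4->S, B3->T, B5->T, B6->T, B7->F; covered: B1=F, B2=S, B3=T, B4=S, B5=T, B6=T, B7=F
#4 (d=7, y=10) -> B2->S, B1->F, B4->S, B3->T, B5->T, B6->T, B7->T, B8->T; covered: B1=F, B2=S, B3=T, B4=S, B5=T, B6=T, B7=T, B8=T
union over all inputs: B1=F, B2=S, B2=E, B3=T, B3=F, B4=S, B4=E, B5=T, B6=T, B6=F, B7=T, B7=F, B8=T (13 outcomes)
size 1 is not enough: best union over all size-1 subsets is 8/13
the canonical winner is {1, 4}: size 2, full 13-outcome coverage, earliest index list among size-2 covers

Answer: 1, 4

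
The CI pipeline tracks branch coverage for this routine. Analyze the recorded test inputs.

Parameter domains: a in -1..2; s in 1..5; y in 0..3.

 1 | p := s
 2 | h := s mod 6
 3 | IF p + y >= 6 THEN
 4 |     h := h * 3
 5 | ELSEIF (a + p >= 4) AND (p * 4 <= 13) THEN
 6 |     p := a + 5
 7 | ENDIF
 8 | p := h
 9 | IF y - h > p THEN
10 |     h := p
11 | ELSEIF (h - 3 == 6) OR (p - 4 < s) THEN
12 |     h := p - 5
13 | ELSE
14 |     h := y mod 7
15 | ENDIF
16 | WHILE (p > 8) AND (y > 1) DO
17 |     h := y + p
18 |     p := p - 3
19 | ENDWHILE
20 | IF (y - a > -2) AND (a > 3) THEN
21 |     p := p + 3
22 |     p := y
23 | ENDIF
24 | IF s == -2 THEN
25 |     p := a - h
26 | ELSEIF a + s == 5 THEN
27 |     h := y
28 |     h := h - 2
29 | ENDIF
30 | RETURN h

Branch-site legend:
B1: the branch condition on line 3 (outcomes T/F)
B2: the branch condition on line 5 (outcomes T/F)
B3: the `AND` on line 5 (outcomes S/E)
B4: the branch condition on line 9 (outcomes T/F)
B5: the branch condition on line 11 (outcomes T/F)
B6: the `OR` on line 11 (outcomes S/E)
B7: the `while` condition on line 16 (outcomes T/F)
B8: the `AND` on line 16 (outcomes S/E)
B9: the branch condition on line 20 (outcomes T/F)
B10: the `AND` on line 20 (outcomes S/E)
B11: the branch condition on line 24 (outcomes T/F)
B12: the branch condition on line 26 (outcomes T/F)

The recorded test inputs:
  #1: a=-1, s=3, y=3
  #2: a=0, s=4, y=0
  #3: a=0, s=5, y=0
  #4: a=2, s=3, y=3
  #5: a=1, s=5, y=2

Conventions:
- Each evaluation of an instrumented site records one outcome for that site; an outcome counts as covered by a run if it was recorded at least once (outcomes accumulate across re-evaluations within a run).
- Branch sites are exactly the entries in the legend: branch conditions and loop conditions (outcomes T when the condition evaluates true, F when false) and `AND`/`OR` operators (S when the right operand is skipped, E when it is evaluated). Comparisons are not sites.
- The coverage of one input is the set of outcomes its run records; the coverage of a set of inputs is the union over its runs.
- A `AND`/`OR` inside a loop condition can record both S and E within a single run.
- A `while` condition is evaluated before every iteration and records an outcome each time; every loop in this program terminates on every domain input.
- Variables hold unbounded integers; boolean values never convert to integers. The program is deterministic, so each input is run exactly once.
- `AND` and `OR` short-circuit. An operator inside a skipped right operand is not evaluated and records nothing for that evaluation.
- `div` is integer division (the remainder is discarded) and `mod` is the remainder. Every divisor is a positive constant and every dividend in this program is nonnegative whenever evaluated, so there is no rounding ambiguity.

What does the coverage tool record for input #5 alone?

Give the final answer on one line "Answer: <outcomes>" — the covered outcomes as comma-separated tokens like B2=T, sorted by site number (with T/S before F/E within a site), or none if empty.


Simulating input #5 (a=1, s=5, y=2) step by step:
  B1->T, B4->F, B6->E, B5->F, B8->E, B7->T, B8->E, B7->T, B8->E, B7->T
  B8->S, B7->F, B10->E, B9->F, B11->F, B12->F
as a set, this run covers: B1=T, B4=F, B5=F, B6=E, B7=T, B7=F, B8=S, B8=E, B9=F, B10=E, B11=F, B12=F
Answer: B1=T, B4=F, B5=F, B6=E, B7=T, B7=F, B8=S, B8=E, B9=F, B10=E, B11=F, B12=F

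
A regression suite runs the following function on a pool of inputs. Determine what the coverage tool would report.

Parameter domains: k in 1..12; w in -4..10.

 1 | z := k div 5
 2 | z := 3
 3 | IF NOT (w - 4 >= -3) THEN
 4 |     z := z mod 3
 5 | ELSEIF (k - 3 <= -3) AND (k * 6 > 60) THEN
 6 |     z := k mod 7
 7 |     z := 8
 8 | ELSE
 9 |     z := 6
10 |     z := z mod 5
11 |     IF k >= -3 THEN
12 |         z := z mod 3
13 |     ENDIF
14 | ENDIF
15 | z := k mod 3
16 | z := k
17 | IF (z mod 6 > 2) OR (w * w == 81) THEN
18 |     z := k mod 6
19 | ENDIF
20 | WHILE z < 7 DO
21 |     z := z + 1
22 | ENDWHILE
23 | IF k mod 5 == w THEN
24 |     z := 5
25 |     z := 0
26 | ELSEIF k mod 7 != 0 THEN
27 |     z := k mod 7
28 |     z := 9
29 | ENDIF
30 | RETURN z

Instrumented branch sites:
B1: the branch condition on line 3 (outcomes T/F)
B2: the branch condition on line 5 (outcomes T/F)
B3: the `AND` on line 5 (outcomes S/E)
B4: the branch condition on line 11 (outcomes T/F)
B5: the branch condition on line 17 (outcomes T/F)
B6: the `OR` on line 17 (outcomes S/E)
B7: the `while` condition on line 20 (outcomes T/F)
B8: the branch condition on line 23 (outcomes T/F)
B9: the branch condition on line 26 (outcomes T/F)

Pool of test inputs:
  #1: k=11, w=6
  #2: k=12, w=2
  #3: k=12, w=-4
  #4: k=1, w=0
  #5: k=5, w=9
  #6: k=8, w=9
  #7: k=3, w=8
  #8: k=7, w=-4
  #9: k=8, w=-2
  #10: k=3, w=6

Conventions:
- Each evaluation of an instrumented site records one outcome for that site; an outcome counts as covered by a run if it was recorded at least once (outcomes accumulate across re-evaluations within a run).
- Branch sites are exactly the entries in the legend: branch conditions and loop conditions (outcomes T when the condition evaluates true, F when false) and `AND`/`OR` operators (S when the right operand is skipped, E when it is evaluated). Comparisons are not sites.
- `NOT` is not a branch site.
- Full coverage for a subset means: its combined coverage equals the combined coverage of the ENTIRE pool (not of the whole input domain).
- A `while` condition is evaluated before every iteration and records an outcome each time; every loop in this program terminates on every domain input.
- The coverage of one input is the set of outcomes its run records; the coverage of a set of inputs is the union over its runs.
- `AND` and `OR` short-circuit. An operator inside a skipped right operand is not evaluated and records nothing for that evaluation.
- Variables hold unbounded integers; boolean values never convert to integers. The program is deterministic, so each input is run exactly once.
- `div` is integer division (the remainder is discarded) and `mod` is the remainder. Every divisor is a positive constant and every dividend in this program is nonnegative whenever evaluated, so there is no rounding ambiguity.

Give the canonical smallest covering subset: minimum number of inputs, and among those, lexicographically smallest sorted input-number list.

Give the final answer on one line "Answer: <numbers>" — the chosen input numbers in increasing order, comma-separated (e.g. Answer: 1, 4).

test 1 (k=11, w=6) fires B1->F, B3->S, B2->F, B4->T, B6->S, B5->T, B7->T, B7->T, B7->F, B8->F, B9->T; hits B1=F, B2=F, B3=S, B4=T, B5=T, B6=S, B7=T, B7=F, B8=F, B9=T
test 2 (k=12, w=2) fires B1->F, B3->S, B2->F, B4->T, B6->E, B5->F, B7->F, B8->T; hits B1=F, B2=F, B3=S, B4=T, B5=F, B6=E, B7=F, B8=T
test 3 (k=12, w=-4) fires B1->T, B6->E, B5->F, B7->F, B8->F, B9->T; hits B1=T, B5=F, B6=E, B7=F, B8=F, B9=T
test 4 (k=1, w=0) fires B1->T, B6->E, B5->F, B7->T, B7->T, B7->T, B7->T, B7->T, B7->T, B7->F, B8->F, B9->T; hits B1=T, B5=F, B6=E, B7=T, B7=F, B8=F, B9=T
test 5 (k=5, w=9) fires B1->F, B3->S, B2->F, B4->T, B6->S, B5->T, B7->T, B7->T, B7->F, B8->F, B9->T; hits B1=F, B2=F, B3=S, B4=T, B5=T, B6=S, B7=T, B7=F, B8=F, B9=T
test 6 (k=8, w=9) fires B1->F, B3->S, B2->F, B4->T, B6->E, B5->T, B7->T, B7->T, B7->T, B7->T, B7->T, B7->F, B8->F, B9->T; hits B1=F, B2=F, B3=S, B4=T, B5=T, B6=E, B7=T, B7=F, B8=F, B9=T
test 7 (k=3, w=8) fires B1->F, B3->S, B2->F, B4->T, B6->S, B5->T, B7->T, B7->T, B7->T, B7->T, B7->F, B8->F, B9->T; hits B1=F, B2=F, B3=S, B4=T, B5=T, B6=S, B7=T, B7=F, B8=F, B9=T
test 8 (k=7, w=-4) fires B1->T, B6->E, B5->F, B7->F, B8->F, B9->F; hits B1=T, B5=F, B6=E, B7=F, B8=F, B9=F
test 9 (k=8, w=-2) fires B1->T, B6->E, B5->F, B7->F, B8->F, B9->T; hits B1=T, B5=F, B6=E, B7=F, B8=F, B9=T
test 10 (k=3, w=6) fires B1->F, B3->S, B2->F, B4->T, B6->S, B5->T, B7->T, B7->T, B7->T, B7->T, B7->F, B8->F, B9->T; hits B1=F, B2=F, B3=S, B4=T, B5=T, B6=S, B7=T, B7=F, B8=F, B9=T
pool-wide coverage (15 outcomes): B1=T, B1=F, B2=F, B3=S, B4=T, B5=T, B5=F, B6=S, B6=E, B7=T, B7=F, B8=T, B8=F, B9=T, B9=F
checked all size-1 subsets: none covers 15 outcomes (max 10/15)
checked all size-2 subsets: none covers 15 outcomes (max 14/15)
the canonical winner is {1, 2, 8}: size 3, full 15-outcome coverage, earliest index list among size-3 covers

Answer: 1, 2, 8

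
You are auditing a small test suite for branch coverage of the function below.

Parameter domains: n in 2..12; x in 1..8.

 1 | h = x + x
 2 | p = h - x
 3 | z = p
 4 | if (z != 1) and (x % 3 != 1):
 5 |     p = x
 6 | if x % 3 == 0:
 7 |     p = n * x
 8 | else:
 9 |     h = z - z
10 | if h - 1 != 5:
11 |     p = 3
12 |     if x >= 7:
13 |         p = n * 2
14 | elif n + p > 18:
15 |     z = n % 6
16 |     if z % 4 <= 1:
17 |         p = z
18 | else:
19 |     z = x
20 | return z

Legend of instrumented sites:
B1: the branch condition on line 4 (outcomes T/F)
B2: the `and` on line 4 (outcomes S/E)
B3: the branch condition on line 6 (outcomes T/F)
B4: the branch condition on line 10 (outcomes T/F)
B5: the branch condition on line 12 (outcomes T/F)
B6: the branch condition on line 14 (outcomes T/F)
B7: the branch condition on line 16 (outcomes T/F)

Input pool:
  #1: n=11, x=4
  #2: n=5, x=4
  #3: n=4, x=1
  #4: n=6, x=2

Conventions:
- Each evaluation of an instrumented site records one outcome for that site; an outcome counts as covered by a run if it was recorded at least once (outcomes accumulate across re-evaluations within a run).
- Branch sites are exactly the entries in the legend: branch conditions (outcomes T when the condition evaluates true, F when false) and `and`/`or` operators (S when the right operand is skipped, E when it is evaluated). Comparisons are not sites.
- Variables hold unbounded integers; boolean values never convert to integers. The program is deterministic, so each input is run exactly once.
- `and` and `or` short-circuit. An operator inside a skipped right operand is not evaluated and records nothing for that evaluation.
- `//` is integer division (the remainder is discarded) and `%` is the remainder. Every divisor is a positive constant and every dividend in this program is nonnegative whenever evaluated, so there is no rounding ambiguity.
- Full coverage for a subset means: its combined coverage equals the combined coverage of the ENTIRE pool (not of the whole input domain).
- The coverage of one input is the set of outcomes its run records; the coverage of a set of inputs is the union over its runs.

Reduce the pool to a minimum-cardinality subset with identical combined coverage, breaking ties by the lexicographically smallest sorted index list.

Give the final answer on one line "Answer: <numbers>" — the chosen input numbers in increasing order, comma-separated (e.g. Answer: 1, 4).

test 1 (n=11, x=4) hits B1=F, B2=E, B3=F, B4=T, B5=F
test 2 (n=5, x=4) hits B1=F, B2=E, B3=F, B4=T, B5=F
test 3 (n=4, x=1) hits B1=F, B2=S, B3=F, B4=T, B5=F
test 4 (n=6, x=2) hits B1=T, B2=E, B3=F, B4=T, B5=F
together the pool reaches 7 outcomes: B1=T, B1=F, B2=S, B2=E, B3=F, B4=T, B5=F
every size-1 subset falls short of the 7 outcomes (best: 5/7)
inputs {3, 4} (size 2) cover everything; no size-2 subset with a lexicographically smaller index list covers all 7

Answer: 3, 4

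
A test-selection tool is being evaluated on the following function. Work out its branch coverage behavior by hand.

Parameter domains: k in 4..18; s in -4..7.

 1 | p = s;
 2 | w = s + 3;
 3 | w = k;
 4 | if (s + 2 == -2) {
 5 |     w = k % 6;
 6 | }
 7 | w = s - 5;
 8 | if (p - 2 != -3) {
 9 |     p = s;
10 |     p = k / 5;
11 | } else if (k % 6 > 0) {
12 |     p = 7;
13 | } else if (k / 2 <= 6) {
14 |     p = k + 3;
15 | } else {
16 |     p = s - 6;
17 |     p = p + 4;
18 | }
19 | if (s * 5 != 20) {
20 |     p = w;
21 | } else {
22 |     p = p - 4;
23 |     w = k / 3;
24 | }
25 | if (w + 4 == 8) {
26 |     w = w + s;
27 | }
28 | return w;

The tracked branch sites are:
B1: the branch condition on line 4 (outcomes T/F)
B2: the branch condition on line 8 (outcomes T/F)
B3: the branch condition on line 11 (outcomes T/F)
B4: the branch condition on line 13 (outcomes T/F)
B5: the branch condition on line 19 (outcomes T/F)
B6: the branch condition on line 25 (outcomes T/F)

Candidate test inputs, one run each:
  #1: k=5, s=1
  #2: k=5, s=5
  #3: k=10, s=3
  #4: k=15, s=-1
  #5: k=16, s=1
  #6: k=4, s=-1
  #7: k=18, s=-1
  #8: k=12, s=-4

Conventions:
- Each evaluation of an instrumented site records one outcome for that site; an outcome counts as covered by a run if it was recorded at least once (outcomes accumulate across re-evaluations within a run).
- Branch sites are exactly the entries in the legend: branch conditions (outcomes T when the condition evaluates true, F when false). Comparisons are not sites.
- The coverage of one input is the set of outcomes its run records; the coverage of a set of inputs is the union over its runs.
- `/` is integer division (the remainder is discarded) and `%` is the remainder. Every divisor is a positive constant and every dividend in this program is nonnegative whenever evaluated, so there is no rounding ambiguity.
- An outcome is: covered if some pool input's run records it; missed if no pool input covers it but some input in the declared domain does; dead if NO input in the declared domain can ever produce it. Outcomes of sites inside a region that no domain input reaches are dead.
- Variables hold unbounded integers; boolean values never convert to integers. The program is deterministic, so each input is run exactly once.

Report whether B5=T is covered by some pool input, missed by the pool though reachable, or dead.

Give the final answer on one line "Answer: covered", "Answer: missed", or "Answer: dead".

B5=T is recorded by pool input(s) 1, 2, 3, 4, 5, 6, 7, 8 -> covered

Answer: covered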